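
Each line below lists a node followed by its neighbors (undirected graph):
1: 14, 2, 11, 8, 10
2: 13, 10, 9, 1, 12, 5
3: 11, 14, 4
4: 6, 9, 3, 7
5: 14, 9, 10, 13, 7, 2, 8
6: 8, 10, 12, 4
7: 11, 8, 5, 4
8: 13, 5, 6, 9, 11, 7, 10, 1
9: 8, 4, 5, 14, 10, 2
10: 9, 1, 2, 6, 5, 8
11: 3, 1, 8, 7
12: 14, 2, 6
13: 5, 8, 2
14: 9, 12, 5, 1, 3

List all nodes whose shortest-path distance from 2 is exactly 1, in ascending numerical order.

1, 5, 9, 10, 12, 13

Level 0: 2
Level 1: 1, 5, 9, 10, 12, 13
Level 2: 4, 6, 7, 8, 11, 14
Level 3: 3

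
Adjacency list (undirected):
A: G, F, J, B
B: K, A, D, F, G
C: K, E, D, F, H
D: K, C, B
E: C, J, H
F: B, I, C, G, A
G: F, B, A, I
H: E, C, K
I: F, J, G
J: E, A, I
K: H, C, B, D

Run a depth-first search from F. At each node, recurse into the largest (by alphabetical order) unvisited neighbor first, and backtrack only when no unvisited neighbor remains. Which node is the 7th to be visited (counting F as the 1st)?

D

Visit F
F → I
I → J
J → E
E → H
H → K
K → D
D → C
D → B
B → G
G → A

Visit order: F, I, J, E, H, K, D, C, B, G, A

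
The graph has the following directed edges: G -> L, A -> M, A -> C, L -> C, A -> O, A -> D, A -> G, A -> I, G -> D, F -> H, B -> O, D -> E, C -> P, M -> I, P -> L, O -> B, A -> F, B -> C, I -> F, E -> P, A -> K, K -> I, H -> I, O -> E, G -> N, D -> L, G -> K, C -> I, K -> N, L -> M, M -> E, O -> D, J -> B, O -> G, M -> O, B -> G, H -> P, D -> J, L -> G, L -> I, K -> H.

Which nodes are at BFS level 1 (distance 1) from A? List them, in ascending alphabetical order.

C, D, F, G, I, K, M, O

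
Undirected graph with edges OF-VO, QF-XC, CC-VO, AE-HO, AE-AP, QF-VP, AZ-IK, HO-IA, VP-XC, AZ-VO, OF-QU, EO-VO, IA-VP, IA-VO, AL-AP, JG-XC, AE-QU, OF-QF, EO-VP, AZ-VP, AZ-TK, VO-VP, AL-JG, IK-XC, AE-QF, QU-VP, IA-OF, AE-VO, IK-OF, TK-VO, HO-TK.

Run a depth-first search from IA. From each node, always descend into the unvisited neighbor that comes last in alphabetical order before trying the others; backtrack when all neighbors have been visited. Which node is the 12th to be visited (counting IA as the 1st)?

Visit IA
IA → VP
VP → XC
XC → QF
QF → OF
OF → VO
VO → TK
TK → HO
HO → AE
AE → QU
AE → AP
AP → AL
AL → JG
TK → AZ
AZ → IK
VO → EO
VO → CC

Visit order: IA, VP, XC, QF, OF, VO, TK, HO, AE, QU, AP, AL, JG, AZ, IK, EO, CC

AL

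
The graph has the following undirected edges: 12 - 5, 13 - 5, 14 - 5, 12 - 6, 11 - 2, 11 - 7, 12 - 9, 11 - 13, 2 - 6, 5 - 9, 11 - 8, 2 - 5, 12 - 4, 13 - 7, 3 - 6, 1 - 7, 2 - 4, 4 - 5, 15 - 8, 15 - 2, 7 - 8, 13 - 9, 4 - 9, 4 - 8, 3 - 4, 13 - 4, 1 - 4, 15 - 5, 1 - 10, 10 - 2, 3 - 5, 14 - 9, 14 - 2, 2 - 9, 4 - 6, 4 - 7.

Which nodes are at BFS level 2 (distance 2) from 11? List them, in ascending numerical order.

1, 4, 5, 6, 9, 10, 14, 15

Level 0: 11
Level 1: 2, 7, 8, 13
Level 2: 1, 4, 5, 6, 9, 10, 14, 15
Level 3: 3, 12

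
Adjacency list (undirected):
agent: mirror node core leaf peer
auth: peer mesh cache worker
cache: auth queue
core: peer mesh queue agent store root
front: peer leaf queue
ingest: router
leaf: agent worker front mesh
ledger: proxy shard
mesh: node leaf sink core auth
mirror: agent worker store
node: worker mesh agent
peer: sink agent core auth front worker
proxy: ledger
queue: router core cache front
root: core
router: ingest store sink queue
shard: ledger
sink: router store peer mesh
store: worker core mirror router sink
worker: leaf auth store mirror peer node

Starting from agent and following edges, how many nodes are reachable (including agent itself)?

17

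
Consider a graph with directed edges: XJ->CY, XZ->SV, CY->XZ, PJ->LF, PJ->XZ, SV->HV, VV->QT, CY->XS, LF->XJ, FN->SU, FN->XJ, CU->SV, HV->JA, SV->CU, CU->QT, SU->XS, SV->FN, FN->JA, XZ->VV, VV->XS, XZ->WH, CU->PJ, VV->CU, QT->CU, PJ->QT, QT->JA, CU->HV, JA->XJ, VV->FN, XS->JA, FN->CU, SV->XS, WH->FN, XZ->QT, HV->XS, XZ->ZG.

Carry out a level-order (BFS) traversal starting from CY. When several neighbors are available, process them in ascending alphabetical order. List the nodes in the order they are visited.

Visit CY; enqueue XS, XZ → queue [XS, XZ]
Visit XS; enqueue JA → queue [XZ, JA]
Visit XZ; enqueue QT, SV, VV, WH, ZG → queue [JA, QT, SV, VV, WH, ZG]
Visit JA; enqueue XJ → queue [QT, SV, VV, WH, ZG, XJ]
Visit QT; enqueue CU → queue [SV, VV, WH, ZG, XJ, CU]
Visit SV; enqueue FN, HV → queue [VV, WH, ZG, XJ, CU, FN, HV]
Visit VV → queue [WH, ZG, XJ, CU, FN, HV]
Visit WH → queue [ZG, XJ, CU, FN, HV]
Visit ZG → queue [XJ, CU, FN, HV]
Visit XJ → queue [CU, FN, HV]
Visit CU; enqueue PJ → queue [FN, HV, PJ]
Visit FN; enqueue SU → queue [HV, PJ, SU]
Visit HV → queue [PJ, SU]
Visit PJ; enqueue LF → queue [SU, LF]
Visit SU → queue [LF]
Visit LF → queue []

CY, XS, XZ, JA, QT, SV, VV, WH, ZG, XJ, CU, FN, HV, PJ, SU, LF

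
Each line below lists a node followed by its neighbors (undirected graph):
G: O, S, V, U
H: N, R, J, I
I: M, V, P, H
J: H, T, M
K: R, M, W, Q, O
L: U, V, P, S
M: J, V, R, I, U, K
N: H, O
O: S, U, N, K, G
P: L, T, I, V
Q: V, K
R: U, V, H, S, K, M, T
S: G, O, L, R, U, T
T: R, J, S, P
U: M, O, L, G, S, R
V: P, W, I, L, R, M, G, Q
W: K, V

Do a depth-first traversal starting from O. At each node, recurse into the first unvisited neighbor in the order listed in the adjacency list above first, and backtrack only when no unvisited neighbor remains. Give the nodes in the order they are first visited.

O S G V P L U M J H N R K W Q T I

Visit O
O → S
S → G
G → V
V → P
P → L
L → U
U → M
M → J
J → H
H → N
H → R
R → K
K → W
K → Q
R → T
H → I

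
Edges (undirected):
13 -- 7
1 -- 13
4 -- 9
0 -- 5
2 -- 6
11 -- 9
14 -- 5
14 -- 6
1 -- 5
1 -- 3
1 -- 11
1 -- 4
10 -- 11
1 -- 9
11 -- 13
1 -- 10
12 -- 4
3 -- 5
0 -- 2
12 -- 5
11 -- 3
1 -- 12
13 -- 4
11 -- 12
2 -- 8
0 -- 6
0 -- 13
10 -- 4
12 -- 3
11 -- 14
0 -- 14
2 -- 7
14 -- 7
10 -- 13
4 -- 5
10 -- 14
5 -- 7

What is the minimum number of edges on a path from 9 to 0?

Level 0: 9
Level 1: 1, 4, 11
Level 2: 3, 5, 10, 12, 13, 14
Level 3: 0, 6, 7
Level 4: 2
Level 5: 8
0 first appears at level 3.

3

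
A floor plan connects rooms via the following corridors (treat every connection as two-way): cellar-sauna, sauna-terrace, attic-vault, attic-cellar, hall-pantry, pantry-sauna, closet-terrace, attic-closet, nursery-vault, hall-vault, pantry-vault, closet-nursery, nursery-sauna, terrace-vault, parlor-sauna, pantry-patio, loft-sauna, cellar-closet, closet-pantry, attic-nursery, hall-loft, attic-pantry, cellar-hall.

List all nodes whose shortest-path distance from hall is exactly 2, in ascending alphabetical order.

Level 0: hall
Level 1: cellar, loft, pantry, vault
Level 2: attic, closet, nursery, patio, sauna, terrace
Level 3: parlor

attic, closet, nursery, patio, sauna, terrace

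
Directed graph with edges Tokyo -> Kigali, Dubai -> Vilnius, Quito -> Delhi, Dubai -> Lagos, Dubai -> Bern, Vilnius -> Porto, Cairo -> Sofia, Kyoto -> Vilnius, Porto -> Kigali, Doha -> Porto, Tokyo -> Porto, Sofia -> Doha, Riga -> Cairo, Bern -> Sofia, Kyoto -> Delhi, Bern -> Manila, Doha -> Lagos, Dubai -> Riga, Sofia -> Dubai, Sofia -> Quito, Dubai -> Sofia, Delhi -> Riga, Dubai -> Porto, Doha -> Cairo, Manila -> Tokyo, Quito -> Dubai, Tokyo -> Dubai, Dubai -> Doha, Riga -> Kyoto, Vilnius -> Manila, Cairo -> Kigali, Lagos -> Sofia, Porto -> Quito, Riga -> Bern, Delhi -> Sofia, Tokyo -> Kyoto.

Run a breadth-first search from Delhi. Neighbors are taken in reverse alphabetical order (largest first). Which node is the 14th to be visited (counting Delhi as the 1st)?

Manila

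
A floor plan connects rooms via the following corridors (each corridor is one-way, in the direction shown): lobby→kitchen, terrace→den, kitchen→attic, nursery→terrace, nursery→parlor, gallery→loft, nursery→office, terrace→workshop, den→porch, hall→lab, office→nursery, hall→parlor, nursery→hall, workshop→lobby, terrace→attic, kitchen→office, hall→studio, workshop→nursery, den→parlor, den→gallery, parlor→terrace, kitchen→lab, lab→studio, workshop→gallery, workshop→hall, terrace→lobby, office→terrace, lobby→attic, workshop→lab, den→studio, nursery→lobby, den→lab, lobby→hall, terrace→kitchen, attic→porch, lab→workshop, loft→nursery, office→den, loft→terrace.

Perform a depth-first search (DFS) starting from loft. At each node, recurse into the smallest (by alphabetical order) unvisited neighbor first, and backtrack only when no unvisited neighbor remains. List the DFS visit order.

Visit loft
loft → nursery
nursery → hall
hall → lab
lab → studio
lab → workshop
workshop → gallery
workshop → lobby
lobby → attic
attic → porch
lobby → kitchen
kitchen → office
office → den
den → parlor
parlor → terrace

loft -> nursery -> hall -> lab -> studio -> workshop -> gallery -> lobby -> attic -> porch -> kitchen -> office -> den -> parlor -> terrace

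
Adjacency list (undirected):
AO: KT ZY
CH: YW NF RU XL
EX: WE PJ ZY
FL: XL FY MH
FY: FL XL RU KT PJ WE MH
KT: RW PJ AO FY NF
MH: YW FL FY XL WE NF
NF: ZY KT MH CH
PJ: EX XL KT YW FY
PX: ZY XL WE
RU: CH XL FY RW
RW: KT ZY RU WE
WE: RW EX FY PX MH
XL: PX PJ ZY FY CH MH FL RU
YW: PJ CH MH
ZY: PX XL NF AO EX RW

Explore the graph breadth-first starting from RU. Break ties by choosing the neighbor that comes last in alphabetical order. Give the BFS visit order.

RU, XL, RW, FY, CH, ZY, PX, PJ, MH, FL, WE, KT, YW, NF, EX, AO

Visit RU; enqueue XL, RW, FY, CH → queue [XL, RW, FY, CH]
Visit XL; enqueue ZY, PX, PJ, MH, FL → queue [RW, FY, CH, ZY, PX, PJ, MH, FL]
Visit RW; enqueue WE, KT → queue [FY, CH, ZY, PX, PJ, MH, FL, WE, KT]
Visit FY → queue [CH, ZY, PX, PJ, MH, FL, WE, KT]
Visit CH; enqueue YW, NF → queue [ZY, PX, PJ, MH, FL, WE, KT, YW, NF]
Visit ZY; enqueue EX, AO → queue [PX, PJ, MH, FL, WE, KT, YW, NF, EX, AO]
Visit PX → queue [PJ, MH, FL, WE, KT, YW, NF, EX, AO]
Visit PJ → queue [MH, FL, WE, KT, YW, NF, EX, AO]
Visit MH → queue [FL, WE, KT, YW, NF, EX, AO]
Visit FL → queue [WE, KT, YW, NF, EX, AO]
Visit WE → queue [KT, YW, NF, EX, AO]
Visit KT → queue [YW, NF, EX, AO]
Visit YW → queue [NF, EX, AO]
Visit NF → queue [EX, AO]
Visit EX → queue [AO]
Visit AO → queue []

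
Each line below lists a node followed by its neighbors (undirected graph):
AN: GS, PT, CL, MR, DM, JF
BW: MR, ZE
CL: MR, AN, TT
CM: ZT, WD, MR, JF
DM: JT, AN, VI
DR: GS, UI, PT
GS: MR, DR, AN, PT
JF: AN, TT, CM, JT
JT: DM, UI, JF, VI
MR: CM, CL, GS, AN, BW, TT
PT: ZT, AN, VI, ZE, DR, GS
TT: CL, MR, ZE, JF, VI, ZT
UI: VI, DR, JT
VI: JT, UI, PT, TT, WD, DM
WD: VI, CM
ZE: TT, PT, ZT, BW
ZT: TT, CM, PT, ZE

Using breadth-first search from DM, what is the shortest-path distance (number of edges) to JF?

2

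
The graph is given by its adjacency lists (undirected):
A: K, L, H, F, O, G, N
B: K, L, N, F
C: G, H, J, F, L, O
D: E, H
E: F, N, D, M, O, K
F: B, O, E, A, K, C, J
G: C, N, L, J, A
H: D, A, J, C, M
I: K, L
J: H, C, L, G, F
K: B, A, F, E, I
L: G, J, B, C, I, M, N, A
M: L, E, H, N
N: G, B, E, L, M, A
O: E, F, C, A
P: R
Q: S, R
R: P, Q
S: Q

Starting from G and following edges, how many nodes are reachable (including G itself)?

15

BFS from G visits: G, A, C, J, L, N, F, H, K, O, B, I, M, E, D
Reachable nodes: 15 of 19 total.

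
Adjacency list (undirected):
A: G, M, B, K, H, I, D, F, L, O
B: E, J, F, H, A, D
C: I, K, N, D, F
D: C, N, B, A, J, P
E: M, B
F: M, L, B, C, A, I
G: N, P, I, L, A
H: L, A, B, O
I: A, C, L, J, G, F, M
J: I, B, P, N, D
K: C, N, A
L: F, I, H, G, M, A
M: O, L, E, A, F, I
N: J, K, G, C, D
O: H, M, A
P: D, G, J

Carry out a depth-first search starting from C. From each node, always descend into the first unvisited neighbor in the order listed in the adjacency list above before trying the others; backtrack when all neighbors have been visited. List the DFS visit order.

C I A G N J B E M O H L F D P K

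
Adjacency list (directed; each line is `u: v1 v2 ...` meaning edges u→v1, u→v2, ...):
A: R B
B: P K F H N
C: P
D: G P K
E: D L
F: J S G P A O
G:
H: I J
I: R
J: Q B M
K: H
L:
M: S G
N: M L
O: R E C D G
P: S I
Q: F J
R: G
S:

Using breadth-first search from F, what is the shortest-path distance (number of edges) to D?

2

Level 0: F
Level 1: A, G, J, O, P, S
Level 2: B, C, D, E, I, M, Q, R
Level 3: H, K, L, N
D first appears at level 2.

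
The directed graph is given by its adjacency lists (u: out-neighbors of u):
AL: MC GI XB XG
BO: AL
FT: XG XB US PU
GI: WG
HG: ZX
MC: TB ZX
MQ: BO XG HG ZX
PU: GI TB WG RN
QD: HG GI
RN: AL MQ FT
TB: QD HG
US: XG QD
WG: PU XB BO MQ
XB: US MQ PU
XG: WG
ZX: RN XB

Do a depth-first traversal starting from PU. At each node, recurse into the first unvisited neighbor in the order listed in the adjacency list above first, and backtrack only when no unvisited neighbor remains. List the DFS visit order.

PU GI WG XB US XG QD HG ZX RN AL MC TB MQ BO FT

Visit PU
PU → GI
GI → WG
WG → XB
XB → US
US → XG
US → QD
QD → HG
HG → ZX
ZX → RN
RN → AL
AL → MC
MC → TB
RN → MQ
MQ → BO
RN → FT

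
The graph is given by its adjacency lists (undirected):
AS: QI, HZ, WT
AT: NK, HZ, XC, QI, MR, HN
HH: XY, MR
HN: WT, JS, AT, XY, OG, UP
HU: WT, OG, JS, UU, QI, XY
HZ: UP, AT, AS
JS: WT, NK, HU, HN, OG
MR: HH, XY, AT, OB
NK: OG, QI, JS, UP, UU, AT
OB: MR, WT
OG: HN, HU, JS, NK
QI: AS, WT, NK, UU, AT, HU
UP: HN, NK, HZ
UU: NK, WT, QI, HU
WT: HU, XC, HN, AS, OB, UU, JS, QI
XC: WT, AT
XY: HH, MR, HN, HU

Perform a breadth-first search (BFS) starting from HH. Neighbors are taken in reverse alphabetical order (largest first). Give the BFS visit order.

HH XY MR HU HN OB AT WT UU QI OG JS UP XC NK HZ AS

Visit HH; enqueue XY, MR → queue [XY, MR]
Visit XY; enqueue HU, HN → queue [MR, HU, HN]
Visit MR; enqueue OB, AT → queue [HU, HN, OB, AT]
Visit HU; enqueue WT, UU, QI, OG, JS → queue [HN, OB, AT, WT, UU, QI, OG, JS]
Visit HN; enqueue UP → queue [OB, AT, WT, UU, QI, OG, JS, UP]
Visit OB → queue [AT, WT, UU, QI, OG, JS, UP]
Visit AT; enqueue XC, NK, HZ → queue [WT, UU, QI, OG, JS, UP, XC, NK, HZ]
Visit WT; enqueue AS → queue [UU, QI, OG, JS, UP, XC, NK, HZ, AS]
Visit UU → queue [QI, OG, JS, UP, XC, NK, HZ, AS]
Visit QI → queue [OG, JS, UP, XC, NK, HZ, AS]
Visit OG → queue [JS, UP, XC, NK, HZ, AS]
Visit JS → queue [UP, XC, NK, HZ, AS]
Visit UP → queue [XC, NK, HZ, AS]
Visit XC → queue [NK, HZ, AS]
Visit NK → queue [HZ, AS]
Visit HZ → queue [AS]
Visit AS → queue []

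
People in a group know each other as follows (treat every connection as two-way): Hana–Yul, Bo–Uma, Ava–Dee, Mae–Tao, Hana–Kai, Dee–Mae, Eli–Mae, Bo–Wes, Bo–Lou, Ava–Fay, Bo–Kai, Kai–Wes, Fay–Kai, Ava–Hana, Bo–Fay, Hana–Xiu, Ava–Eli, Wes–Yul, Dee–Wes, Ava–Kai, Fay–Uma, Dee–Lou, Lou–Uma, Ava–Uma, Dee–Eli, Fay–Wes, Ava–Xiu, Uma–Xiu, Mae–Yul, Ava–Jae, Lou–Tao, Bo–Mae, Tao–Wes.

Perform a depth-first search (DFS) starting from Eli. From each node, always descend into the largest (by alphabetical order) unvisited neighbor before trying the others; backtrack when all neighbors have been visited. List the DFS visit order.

Visit Eli
Eli → Mae
Mae → Yul
Yul → Wes
Wes → Tao
Tao → Lou
Lou → Uma
Uma → Xiu
Xiu → Hana
Hana → Kai
Kai → Fay
Fay → Bo
Fay → Ava
Ava → Jae
Ava → Dee

Eli -> Mae -> Yul -> Wes -> Tao -> Lou -> Uma -> Xiu -> Hana -> Kai -> Fay -> Bo -> Ava -> Jae -> Dee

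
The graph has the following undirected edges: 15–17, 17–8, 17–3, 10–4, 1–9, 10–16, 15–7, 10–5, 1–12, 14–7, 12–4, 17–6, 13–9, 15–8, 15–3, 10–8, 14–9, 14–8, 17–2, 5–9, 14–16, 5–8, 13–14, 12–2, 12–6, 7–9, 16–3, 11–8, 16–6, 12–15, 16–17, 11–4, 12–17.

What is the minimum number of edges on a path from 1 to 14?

Level 0: 1
Level 1: 9, 12
Level 2: 2, 4, 5, 6, 7, 13, 14, 15, 17
Level 3: 3, 8, 10, 11, 16
14 first appears at level 2.

2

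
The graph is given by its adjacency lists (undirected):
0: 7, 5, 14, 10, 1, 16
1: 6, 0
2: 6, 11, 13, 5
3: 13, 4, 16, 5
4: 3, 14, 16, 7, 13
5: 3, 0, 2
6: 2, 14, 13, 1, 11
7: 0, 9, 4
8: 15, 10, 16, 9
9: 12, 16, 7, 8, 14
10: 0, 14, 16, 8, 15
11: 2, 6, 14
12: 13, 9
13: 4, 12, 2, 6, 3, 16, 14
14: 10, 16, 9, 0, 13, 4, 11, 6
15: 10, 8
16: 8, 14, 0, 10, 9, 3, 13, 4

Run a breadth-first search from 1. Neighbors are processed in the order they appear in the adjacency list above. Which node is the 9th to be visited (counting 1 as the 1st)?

Visit 1; enqueue 6, 0 → queue [6, 0]
Visit 6; enqueue 2, 14, 13, 11 → queue [0, 2, 14, 13, 11]
Visit 0; enqueue 7, 5, 10, 16 → queue [2, 14, 13, 11, 7, 5, 10, 16]
Visit 2 → queue [14, 13, 11, 7, 5, 10, 16]
Visit 14; enqueue 9, 4 → queue [13, 11, 7, 5, 10, 16, 9, 4]
Visit 13; enqueue 12, 3 → queue [11, 7, 5, 10, 16, 9, 4, 12, 3]
Visit 11 → queue [7, 5, 10, 16, 9, 4, 12, 3]
Visit 7 → queue [5, 10, 16, 9, 4, 12, 3]
Visit 5 → queue [10, 16, 9, 4, 12, 3]
Visit 10; enqueue 8, 15 → queue [16, 9, 4, 12, 3, 8, 15]
Visit 16 → queue [9, 4, 12, 3, 8, 15]
Visit 9 → queue [4, 12, 3, 8, 15]
Visit 4 → queue [12, 3, 8, 15]
Visit 12 → queue [3, 8, 15]
Visit 3 → queue [8, 15]
Visit 8 → queue [15]
Visit 15 → queue []

Visit order: 1, 6, 0, 2, 14, 13, 11, 7, 5, 10, 16, 9, 4, 12, 3, 8, 15

5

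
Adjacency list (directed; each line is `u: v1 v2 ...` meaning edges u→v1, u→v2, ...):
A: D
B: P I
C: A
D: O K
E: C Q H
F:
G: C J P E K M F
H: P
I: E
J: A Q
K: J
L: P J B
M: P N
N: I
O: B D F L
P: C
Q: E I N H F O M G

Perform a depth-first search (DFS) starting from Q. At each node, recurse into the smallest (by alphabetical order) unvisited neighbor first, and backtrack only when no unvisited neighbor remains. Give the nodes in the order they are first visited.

Visit Q
Q → E
E → C
C → A
A → D
D → K
K → J
D → O
O → B
B → I
B → P
O → F
O → L
E → H
Q → G
G → M
M → N

Q, E, C, A, D, K, J, O, B, I, P, F, L, H, G, M, N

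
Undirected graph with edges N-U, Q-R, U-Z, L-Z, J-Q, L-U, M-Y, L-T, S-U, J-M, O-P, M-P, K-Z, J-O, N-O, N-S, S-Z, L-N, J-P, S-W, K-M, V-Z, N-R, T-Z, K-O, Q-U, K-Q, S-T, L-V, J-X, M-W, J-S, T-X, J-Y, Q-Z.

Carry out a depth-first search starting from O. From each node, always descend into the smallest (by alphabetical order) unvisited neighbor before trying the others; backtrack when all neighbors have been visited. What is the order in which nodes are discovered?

Visit O
O → J
J → M
M → K
K → Q
Q → R
R → N
N → L
L → T
T → S
S → U
U → Z
Z → V
S → W
T → X
M → P
M → Y

O J M K Q R N L T S U Z V W X P Y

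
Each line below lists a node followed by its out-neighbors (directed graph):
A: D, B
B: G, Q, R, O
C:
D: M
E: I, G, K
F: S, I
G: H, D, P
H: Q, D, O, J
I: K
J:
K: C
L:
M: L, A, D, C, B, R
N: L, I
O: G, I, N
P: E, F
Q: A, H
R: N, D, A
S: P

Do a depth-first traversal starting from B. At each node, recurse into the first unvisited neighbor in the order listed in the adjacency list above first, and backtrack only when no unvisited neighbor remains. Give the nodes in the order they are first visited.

Visit B
B → G
G → H
H → Q
Q → A
A → D
D → M
M → L
M → C
M → R
R → N
N → I
I → K
H → O
H → J
G → P
P → E
P → F
F → S

B, G, H, Q, A, D, M, L, C, R, N, I, K, O, J, P, E, F, S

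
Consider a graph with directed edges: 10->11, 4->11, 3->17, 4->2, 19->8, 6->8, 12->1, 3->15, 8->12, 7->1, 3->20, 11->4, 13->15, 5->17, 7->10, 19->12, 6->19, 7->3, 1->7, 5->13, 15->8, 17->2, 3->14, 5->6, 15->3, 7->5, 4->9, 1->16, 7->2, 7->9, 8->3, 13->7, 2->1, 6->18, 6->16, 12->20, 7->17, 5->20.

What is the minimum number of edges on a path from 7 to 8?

3

Level 0: 7
Level 1: 1, 2, 3, 5, 9, 10, 17
Level 2: 6, 11, 13, 14, 15, 16, 20
Level 3: 4, 8, 18, 19
Level 4: 12
8 first appears at level 3.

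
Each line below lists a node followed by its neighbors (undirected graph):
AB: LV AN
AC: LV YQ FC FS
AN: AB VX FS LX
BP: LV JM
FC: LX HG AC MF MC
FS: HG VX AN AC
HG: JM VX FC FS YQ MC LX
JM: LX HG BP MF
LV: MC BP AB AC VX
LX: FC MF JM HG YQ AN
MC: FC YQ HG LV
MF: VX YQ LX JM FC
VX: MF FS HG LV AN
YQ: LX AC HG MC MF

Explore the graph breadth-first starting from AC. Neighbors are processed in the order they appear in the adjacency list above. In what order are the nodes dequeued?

Visit AC; enqueue LV, YQ, FC, FS → queue [LV, YQ, FC, FS]
Visit LV; enqueue MC, BP, AB, VX → queue [YQ, FC, FS, MC, BP, AB, VX]
Visit YQ; enqueue LX, HG, MF → queue [FC, FS, MC, BP, AB, VX, LX, HG, MF]
Visit FC → queue [FS, MC, BP, AB, VX, LX, HG, MF]
Visit FS; enqueue AN → queue [MC, BP, AB, VX, LX, HG, MF, AN]
Visit MC → queue [BP, AB, VX, LX, HG, MF, AN]
Visit BP; enqueue JM → queue [AB, VX, LX, HG, MF, AN, JM]
Visit AB → queue [VX, LX, HG, MF, AN, JM]
Visit VX → queue [LX, HG, MF, AN, JM]
Visit LX → queue [HG, MF, AN, JM]
Visit HG → queue [MF, AN, JM]
Visit MF → queue [AN, JM]
Visit AN → queue [JM]
Visit JM → queue []

AC -> LV -> YQ -> FC -> FS -> MC -> BP -> AB -> VX -> LX -> HG -> MF -> AN -> JM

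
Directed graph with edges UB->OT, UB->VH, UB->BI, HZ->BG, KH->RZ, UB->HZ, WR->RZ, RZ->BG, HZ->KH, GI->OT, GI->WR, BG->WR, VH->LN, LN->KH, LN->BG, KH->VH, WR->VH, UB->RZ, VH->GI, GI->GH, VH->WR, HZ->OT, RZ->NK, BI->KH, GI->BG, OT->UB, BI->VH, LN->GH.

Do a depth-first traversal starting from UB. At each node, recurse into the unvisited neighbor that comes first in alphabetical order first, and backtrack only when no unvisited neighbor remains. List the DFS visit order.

Visit UB
UB → BI
BI → KH
KH → RZ
RZ → BG
BG → WR
WR → VH
VH → GI
GI → GH
GI → OT
VH → LN
RZ → NK
UB → HZ

UB → BI → KH → RZ → BG → WR → VH → GI → GH → OT → LN → NK → HZ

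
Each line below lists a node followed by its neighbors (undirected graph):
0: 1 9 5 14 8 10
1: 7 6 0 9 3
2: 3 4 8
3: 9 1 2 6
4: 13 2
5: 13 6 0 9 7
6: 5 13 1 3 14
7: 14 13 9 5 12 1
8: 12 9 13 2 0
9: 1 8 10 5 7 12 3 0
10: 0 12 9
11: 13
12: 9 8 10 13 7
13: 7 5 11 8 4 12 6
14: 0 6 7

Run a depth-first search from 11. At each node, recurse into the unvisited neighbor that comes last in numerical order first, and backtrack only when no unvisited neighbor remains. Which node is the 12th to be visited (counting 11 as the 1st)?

7

Visit 11
11 → 13
13 → 12
12 → 10
10 → 9
9 → 8
8 → 2
2 → 4
2 → 3
3 → 6
6 → 14
14 → 7
7 → 5
5 → 0
0 → 1

Visit order: 11, 13, 12, 10, 9, 8, 2, 4, 3, 6, 14, 7, 5, 0, 1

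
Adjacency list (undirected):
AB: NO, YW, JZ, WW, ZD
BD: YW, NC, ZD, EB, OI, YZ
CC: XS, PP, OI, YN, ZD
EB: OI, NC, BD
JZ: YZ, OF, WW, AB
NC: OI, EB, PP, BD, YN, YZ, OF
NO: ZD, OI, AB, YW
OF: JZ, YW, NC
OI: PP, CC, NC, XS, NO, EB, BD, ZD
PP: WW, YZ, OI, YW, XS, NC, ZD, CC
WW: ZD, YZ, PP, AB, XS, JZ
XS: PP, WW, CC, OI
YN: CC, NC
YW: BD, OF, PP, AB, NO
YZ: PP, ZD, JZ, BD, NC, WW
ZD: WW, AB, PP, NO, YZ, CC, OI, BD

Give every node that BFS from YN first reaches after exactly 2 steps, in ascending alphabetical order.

Level 0: YN
Level 1: CC, NC
Level 2: BD, EB, OF, OI, PP, XS, YZ, ZD
Level 3: AB, JZ, NO, WW, YW

BD, EB, OF, OI, PP, XS, YZ, ZD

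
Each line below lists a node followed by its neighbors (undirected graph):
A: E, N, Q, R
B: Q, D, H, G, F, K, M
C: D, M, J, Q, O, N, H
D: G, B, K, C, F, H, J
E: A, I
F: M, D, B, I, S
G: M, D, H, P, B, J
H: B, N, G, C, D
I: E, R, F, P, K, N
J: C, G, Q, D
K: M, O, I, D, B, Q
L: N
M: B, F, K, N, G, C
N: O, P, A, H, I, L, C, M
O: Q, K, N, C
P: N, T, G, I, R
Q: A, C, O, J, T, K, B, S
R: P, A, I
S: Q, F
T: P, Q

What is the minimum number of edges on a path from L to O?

2

Level 0: L
Level 1: N
Level 2: A, C, H, I, M, O, P
Level 3: B, D, E, F, G, J, K, Q, R, T
Level 4: S
O first appears at level 2.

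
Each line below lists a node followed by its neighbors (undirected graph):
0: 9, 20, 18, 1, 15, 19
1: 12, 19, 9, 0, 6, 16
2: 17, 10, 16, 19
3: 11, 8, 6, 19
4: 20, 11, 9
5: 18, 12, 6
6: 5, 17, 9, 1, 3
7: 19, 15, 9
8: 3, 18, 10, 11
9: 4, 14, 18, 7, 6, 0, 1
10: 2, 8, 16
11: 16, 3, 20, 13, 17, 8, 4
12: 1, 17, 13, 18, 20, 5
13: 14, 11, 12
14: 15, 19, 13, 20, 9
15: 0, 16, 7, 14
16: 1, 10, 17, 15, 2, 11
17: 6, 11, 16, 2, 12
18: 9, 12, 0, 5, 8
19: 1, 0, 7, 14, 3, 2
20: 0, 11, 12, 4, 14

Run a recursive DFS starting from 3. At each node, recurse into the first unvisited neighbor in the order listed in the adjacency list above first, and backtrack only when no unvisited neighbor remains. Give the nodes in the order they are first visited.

3 11 16 1 12 17 6 5 18 9 4 20 0 15 7 19 14 13 2 10 8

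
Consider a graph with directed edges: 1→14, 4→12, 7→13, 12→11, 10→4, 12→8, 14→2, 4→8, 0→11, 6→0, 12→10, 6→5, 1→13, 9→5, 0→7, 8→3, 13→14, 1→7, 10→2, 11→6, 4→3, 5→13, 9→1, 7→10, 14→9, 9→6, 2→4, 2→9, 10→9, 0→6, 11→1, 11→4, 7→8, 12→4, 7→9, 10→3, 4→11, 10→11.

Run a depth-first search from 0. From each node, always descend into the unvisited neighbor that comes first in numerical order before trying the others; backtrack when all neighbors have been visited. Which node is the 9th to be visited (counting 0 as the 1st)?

8

Visit 0
0 → 6
6 → 5
5 → 13
13 → 14
14 → 2
2 → 4
4 → 3
4 → 8
4 → 11
11 → 1
1 → 7
7 → 9
7 → 10
4 → 12

Visit order: 0, 6, 5, 13, 14, 2, 4, 3, 8, 11, 1, 7, 9, 10, 12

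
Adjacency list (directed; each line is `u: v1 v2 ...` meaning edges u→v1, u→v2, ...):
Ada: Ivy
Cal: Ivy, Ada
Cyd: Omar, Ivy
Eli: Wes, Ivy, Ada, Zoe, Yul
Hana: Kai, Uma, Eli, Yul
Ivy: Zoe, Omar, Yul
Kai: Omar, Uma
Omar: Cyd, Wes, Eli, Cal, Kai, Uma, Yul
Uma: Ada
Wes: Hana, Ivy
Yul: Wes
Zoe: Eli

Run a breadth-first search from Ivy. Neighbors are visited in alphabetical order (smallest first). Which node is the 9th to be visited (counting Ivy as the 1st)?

Visit Ivy; enqueue Omar, Yul, Zoe → queue [Omar, Yul, Zoe]
Visit Omar; enqueue Cal, Cyd, Eli, Kai, Uma, Wes → queue [Yul, Zoe, Cal, Cyd, Eli, Kai, Uma, Wes]
Visit Yul → queue [Zoe, Cal, Cyd, Eli, Kai, Uma, Wes]
Visit Zoe → queue [Cal, Cyd, Eli, Kai, Uma, Wes]
Visit Cal; enqueue Ada → queue [Cyd, Eli, Kai, Uma, Wes, Ada]
Visit Cyd → queue [Eli, Kai, Uma, Wes, Ada]
Visit Eli → queue [Kai, Uma, Wes, Ada]
Visit Kai → queue [Uma, Wes, Ada]
Visit Uma → queue [Wes, Ada]
Visit Wes; enqueue Hana → queue [Ada, Hana]
Visit Ada → queue [Hana]
Visit Hana → queue []

Visit order: Ivy, Omar, Yul, Zoe, Cal, Cyd, Eli, Kai, Uma, Wes, Ada, Hana

Uma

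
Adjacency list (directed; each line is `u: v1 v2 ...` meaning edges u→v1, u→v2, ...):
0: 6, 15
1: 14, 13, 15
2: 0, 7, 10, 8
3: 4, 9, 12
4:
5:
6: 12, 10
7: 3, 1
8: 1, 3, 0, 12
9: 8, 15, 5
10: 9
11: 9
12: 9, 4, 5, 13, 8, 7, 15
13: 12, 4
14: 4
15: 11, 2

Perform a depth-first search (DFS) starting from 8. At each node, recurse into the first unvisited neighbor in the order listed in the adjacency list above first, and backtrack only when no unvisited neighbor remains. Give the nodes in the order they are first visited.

8 1 14 4 13 12 9 15 11 2 0 6 10 7 3 5

Visit 8
8 → 1
1 → 14
14 → 4
1 → 13
13 → 12
12 → 9
9 → 15
15 → 11
15 → 2
2 → 0
0 → 6
6 → 10
2 → 7
7 → 3
9 → 5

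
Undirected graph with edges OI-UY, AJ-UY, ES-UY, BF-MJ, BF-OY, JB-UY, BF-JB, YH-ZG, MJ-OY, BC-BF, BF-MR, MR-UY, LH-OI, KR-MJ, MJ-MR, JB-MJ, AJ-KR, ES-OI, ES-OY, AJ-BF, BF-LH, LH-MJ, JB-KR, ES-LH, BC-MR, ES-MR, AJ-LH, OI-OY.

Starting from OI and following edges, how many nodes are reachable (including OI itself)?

BFS from OI visits: OI, UY, OY, LH, ES, MR, JB, AJ, MJ, BF, BC, KR
Reachable nodes: 12 of 14 total.

12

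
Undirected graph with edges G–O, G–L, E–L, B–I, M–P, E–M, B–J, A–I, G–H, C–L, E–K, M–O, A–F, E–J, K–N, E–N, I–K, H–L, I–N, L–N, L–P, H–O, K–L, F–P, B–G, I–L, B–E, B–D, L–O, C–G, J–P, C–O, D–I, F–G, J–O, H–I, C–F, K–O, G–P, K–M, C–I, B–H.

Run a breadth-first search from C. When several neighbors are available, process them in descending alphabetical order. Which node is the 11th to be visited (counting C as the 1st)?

Visit C; enqueue O, L, I, G, F → queue [O, L, I, G, F]
Visit O; enqueue M, K, J, H → queue [L, I, G, F, M, K, J, H]
Visit L; enqueue P, N, E → queue [I, G, F, M, K, J, H, P, N, E]
Visit I; enqueue D, B, A → queue [G, F, M, K, J, H, P, N, E, D, B, A]
Visit G → queue [F, M, K, J, H, P, N, E, D, B, A]
Visit F → queue [M, K, J, H, P, N, E, D, B, A]
Visit M → queue [K, J, H, P, N, E, D, B, A]
Visit K → queue [J, H, P, N, E, D, B, A]
Visit J → queue [H, P, N, E, D, B, A]
Visit H → queue [P, N, E, D, B, A]
Visit P → queue [N, E, D, B, A]
Visit N → queue [E, D, B, A]
Visit E → queue [D, B, A]
Visit D → queue [B, A]
Visit B → queue [A]
Visit A → queue []

Visit order: C, O, L, I, G, F, M, K, J, H, P, N, E, D, B, A

P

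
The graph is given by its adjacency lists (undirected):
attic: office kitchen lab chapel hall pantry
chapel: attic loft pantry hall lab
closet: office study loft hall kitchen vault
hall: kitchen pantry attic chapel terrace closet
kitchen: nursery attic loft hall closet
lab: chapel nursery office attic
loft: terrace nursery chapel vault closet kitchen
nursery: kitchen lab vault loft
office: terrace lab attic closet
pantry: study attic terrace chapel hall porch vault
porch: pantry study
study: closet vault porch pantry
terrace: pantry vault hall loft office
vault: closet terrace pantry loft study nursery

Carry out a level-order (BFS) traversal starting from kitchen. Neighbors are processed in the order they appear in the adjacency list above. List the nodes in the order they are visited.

kitchen, nursery, attic, loft, hall, closet, lab, vault, office, chapel, pantry, terrace, study, porch

Visit kitchen; enqueue nursery, attic, loft, hall, closet → queue [nursery, attic, loft, hall, closet]
Visit nursery; enqueue lab, vault → queue [attic, loft, hall, closet, lab, vault]
Visit attic; enqueue office, chapel, pantry → queue [loft, hall, closet, lab, vault, office, chapel, pantry]
Visit loft; enqueue terrace → queue [hall, closet, lab, vault, office, chapel, pantry, terrace]
Visit hall → queue [closet, lab, vault, office, chapel, pantry, terrace]
Visit closet; enqueue study → queue [lab, vault, office, chapel, pantry, terrace, study]
Visit lab → queue [vault, office, chapel, pantry, terrace, study]
Visit vault → queue [office, chapel, pantry, terrace, study]
Visit office → queue [chapel, pantry, terrace, study]
Visit chapel → queue [pantry, terrace, study]
Visit pantry; enqueue porch → queue [terrace, study, porch]
Visit terrace → queue [study, porch]
Visit study → queue [porch]
Visit porch → queue []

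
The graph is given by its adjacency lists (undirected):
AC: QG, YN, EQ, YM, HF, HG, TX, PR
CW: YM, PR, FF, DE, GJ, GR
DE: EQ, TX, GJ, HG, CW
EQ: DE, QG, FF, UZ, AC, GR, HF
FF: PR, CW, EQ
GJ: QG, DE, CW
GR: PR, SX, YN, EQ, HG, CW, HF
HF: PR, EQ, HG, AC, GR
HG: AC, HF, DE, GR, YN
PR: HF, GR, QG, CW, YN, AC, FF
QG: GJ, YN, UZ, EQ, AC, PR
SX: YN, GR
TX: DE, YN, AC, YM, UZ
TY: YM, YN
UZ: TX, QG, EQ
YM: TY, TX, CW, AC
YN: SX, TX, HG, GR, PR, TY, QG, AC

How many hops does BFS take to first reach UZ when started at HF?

2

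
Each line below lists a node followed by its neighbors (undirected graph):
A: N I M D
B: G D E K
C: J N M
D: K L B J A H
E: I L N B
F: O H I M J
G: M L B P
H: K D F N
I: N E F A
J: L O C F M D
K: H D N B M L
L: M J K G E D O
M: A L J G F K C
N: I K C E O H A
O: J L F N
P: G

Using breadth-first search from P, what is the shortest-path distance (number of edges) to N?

Level 0: P
Level 1: G
Level 2: B, L, M
Level 3: A, C, D, E, F, J, K, O
Level 4: H, I, N
N first appears at level 4.

4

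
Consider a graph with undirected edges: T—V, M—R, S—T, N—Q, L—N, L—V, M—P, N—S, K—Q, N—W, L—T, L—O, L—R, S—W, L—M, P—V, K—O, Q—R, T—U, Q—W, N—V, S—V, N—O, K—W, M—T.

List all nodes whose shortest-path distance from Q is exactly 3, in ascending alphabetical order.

P, T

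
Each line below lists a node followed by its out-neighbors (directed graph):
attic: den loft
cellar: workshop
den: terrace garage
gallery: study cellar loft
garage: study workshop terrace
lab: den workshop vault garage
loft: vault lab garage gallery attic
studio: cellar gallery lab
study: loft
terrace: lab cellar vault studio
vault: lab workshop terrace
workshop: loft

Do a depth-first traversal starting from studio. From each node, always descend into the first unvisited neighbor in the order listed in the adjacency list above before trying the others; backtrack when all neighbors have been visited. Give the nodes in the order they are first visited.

studio cellar workshop loft vault lab den terrace garage study gallery attic

Visit studio
studio → cellar
cellar → workshop
workshop → loft
loft → vault
vault → lab
lab → den
den → terrace
den → garage
garage → study
loft → gallery
loft → attic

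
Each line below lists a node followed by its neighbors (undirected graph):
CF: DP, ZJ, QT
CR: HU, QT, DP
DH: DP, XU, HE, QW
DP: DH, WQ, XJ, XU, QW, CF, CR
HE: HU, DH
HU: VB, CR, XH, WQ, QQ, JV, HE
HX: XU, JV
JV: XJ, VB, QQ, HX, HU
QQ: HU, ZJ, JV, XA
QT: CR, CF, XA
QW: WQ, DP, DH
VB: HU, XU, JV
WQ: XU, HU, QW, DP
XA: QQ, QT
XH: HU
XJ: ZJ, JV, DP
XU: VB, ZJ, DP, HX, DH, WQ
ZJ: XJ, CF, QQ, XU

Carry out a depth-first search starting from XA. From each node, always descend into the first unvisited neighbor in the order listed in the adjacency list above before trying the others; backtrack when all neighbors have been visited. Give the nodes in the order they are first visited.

Visit XA
XA → QQ
QQ → HU
HU → VB
VB → XU
XU → ZJ
ZJ → XJ
XJ → JV
JV → HX
XJ → DP
DP → DH
DH → HE
DH → QW
QW → WQ
DP → CF
CF → QT
QT → CR
HU → XH

XA → QQ → HU → VB → XU → ZJ → XJ → JV → HX → DP → DH → HE → QW → WQ → CF → QT → CR → XH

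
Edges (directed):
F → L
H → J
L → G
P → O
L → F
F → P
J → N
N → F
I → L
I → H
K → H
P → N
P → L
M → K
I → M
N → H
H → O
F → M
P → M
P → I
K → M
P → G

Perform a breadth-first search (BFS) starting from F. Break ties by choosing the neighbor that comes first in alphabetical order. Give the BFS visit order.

Visit F; enqueue L, M, P → queue [L, M, P]
Visit L; enqueue G → queue [M, P, G]
Visit M; enqueue K → queue [P, G, K]
Visit P; enqueue I, N, O → queue [G, K, I, N, O]
Visit G → queue [K, I, N, O]
Visit K; enqueue H → queue [I, N, O, H]
Visit I → queue [N, O, H]
Visit N → queue [O, H]
Visit O → queue [H]
Visit H; enqueue J → queue [J]
Visit J → queue []

F, L, M, P, G, K, I, N, O, H, J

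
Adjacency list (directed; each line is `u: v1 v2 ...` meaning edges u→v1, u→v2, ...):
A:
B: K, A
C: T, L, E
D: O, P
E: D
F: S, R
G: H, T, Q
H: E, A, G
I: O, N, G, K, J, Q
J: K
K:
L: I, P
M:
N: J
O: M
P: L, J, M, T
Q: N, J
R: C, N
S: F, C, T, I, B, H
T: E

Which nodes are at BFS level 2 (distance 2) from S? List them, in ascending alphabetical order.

A, E, G, J, K, L, N, O, Q, R

Level 0: S
Level 1: B, C, F, H, I, T
Level 2: A, E, G, J, K, L, N, O, Q, R
Level 3: D, M, P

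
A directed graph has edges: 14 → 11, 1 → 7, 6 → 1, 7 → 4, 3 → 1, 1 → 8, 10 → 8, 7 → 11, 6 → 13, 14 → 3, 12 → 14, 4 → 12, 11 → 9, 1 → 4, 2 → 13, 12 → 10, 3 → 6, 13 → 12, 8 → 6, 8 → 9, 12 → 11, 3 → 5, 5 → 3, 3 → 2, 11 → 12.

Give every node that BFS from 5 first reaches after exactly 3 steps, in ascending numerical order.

Level 0: 5
Level 1: 3
Level 2: 1, 2, 6
Level 3: 4, 7, 8, 13
Level 4: 9, 11, 12
Level 5: 10, 14

4, 7, 8, 13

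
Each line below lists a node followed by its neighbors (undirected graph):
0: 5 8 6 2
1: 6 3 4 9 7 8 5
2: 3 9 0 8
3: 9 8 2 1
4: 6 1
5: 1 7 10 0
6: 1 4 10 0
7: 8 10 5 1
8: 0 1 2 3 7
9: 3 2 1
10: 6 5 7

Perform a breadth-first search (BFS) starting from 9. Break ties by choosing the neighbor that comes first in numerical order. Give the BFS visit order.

Visit 9; enqueue 1, 2, 3 → queue [1, 2, 3]
Visit 1; enqueue 4, 5, 6, 7, 8 → queue [2, 3, 4, 5, 6, 7, 8]
Visit 2; enqueue 0 → queue [3, 4, 5, 6, 7, 8, 0]
Visit 3 → queue [4, 5, 6, 7, 8, 0]
Visit 4 → queue [5, 6, 7, 8, 0]
Visit 5; enqueue 10 → queue [6, 7, 8, 0, 10]
Visit 6 → queue [7, 8, 0, 10]
Visit 7 → queue [8, 0, 10]
Visit 8 → queue [0, 10]
Visit 0 → queue [10]
Visit 10 → queue []

9 -> 1 -> 2 -> 3 -> 4 -> 5 -> 6 -> 7 -> 8 -> 0 -> 10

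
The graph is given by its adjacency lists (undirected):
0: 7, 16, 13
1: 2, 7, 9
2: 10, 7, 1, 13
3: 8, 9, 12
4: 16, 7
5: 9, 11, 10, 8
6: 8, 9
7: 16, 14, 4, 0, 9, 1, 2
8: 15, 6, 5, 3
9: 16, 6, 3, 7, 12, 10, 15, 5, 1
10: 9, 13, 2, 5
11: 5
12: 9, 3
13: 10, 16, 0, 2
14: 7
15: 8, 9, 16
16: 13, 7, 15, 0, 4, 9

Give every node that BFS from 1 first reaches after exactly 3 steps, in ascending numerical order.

8, 11

Level 0: 1
Level 1: 2, 7, 9
Level 2: 0, 3, 4, 5, 6, 10, 12, 13, 14, 15, 16
Level 3: 8, 11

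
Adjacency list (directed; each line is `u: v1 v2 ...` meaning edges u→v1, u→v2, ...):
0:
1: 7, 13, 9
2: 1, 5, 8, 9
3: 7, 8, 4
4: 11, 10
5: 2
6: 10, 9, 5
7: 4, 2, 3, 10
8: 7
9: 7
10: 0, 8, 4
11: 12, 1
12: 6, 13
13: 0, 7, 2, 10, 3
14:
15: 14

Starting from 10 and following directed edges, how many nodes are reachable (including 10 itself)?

14

BFS from 10 visits: 10, 0, 4, 8, 11, 7, 1, 12, 2, 3, 9, 13, 6, 5
Reachable nodes: 14 of 16 total.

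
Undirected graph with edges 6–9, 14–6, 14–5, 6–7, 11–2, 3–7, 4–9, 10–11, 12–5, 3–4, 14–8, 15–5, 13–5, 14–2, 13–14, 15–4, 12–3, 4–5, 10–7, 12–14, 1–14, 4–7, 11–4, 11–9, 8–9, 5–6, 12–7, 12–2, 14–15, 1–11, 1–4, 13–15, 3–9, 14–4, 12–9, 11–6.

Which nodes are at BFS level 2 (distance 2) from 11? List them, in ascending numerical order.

3, 5, 7, 8, 12, 14, 15

Level 0: 11
Level 1: 1, 2, 4, 6, 9, 10
Level 2: 3, 5, 7, 8, 12, 14, 15
Level 3: 13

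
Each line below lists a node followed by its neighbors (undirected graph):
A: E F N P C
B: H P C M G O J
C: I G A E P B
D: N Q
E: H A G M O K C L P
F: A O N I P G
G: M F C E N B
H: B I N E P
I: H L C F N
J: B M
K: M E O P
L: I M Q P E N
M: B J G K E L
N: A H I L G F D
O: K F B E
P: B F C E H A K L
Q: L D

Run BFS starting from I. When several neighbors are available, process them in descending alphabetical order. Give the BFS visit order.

I N L H F C G D A Q P M E B O K J

Visit I; enqueue N, L, H, F, C → queue [N, L, H, F, C]
Visit N; enqueue G, D, A → queue [L, H, F, C, G, D, A]
Visit L; enqueue Q, P, M, E → queue [H, F, C, G, D, A, Q, P, M, E]
Visit H; enqueue B → queue [F, C, G, D, A, Q, P, M, E, B]
Visit F; enqueue O → queue [C, G, D, A, Q, P, M, E, B, O]
Visit C → queue [G, D, A, Q, P, M, E, B, O]
Visit G → queue [D, A, Q, P, M, E, B, O]
Visit D → queue [A, Q, P, M, E, B, O]
Visit A → queue [Q, P, M, E, B, O]
Visit Q → queue [P, M, E, B, O]
Visit P; enqueue K → queue [M, E, B, O, K]
Visit M; enqueue J → queue [E, B, O, K, J]
Visit E → queue [B, O, K, J]
Visit B → queue [O, K, J]
Visit O → queue [K, J]
Visit K → queue [J]
Visit J → queue []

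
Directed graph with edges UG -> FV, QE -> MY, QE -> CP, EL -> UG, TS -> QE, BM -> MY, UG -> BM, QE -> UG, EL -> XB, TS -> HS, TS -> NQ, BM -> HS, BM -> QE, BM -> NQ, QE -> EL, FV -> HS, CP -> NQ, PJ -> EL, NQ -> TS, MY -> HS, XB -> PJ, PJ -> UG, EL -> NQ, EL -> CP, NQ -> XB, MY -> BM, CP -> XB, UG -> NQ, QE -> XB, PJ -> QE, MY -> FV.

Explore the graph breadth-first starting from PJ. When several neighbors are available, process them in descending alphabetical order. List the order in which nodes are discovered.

PJ, UG, QE, EL, NQ, FV, BM, XB, MY, CP, TS, HS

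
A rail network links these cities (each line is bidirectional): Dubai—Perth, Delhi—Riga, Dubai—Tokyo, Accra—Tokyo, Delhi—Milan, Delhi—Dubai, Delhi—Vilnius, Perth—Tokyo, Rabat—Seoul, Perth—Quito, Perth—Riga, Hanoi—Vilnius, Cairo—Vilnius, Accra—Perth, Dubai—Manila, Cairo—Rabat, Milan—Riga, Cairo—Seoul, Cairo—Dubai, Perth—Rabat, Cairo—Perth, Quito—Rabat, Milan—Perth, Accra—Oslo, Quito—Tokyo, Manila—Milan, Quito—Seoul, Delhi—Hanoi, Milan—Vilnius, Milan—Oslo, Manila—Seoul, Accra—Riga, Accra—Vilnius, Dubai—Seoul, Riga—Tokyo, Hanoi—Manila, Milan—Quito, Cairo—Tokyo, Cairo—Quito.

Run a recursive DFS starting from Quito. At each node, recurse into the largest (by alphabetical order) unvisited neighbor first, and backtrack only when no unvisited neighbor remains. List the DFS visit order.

Quito, Tokyo, Riga, Perth, Rabat, Seoul, Manila, Milan, Vilnius, Hanoi, Delhi, Dubai, Cairo, Accra, Oslo

Visit Quito
Quito → Tokyo
Tokyo → Riga
Riga → Perth
Perth → Rabat
Rabat → Seoul
Seoul → Manila
Manila → Milan
Milan → Vilnius
Vilnius → Hanoi
Hanoi → Delhi
Delhi → Dubai
Dubai → Cairo
Vilnius → Accra
Accra → Oslo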